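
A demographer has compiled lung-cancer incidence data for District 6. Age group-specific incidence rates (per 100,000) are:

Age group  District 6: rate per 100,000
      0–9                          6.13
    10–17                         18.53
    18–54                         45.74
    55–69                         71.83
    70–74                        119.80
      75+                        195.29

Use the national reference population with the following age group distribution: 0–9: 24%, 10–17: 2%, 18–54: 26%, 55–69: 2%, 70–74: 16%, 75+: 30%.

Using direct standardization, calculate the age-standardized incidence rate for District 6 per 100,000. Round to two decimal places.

Standard weights: 0.24, 0.02, 0.26, 0.02, 0.16, 0.30.
Standardized rate: 0.2400×6.13 + 0.0200×18.53 + 0.2600×45.74 + 0.0200×71.83 + 0.1600×119.80 + 0.3000×195.29 = 92.9258 per 100,000.

92.93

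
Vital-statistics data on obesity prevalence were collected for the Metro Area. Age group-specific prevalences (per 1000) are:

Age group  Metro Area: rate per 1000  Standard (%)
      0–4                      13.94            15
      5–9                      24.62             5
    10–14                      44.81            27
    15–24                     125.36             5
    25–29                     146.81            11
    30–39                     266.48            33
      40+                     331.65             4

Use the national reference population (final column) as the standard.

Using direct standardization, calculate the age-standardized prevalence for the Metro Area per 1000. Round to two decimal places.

Standard weights: 0.15, 0.05, 0.27, 0.05, 0.11, 0.33, 0.04.
Standardized rate: 0.1500×13.94 + 0.0500×24.62 + 0.2700×44.81 + 0.0500×125.36 + 0.1100×146.81 + 0.3300×266.48 + 0.0400×331.65 = 139.0422 per 1000.

139.04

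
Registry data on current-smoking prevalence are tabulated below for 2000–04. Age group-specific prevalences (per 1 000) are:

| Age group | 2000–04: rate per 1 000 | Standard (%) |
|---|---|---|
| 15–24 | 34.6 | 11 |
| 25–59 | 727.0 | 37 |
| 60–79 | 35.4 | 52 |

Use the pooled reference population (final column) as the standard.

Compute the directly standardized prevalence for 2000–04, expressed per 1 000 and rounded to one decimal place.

291.2

Standard weights: 0.11, 0.37, 0.52.
Standardized rate: 0.1100×34.6 + 0.3700×727.0 + 0.5200×35.4 = 291.2040 per 1 000.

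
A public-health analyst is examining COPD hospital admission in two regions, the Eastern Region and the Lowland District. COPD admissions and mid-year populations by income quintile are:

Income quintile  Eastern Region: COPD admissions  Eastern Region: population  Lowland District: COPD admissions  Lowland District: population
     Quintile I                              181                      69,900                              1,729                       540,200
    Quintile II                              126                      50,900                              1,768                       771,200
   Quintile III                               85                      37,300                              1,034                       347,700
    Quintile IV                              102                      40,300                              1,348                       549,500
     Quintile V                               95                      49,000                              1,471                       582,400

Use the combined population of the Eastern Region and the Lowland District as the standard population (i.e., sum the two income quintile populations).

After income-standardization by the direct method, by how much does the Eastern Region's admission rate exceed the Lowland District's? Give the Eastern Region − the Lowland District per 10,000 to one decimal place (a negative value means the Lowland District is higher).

Income-specific rates per 10,000 for the Eastern Region: 25.89, 24.75, 22.79, 25.31, 19.39.
For the Lowland District: 32.01, 22.93, 29.74, 24.53, 25.26.
Combined standard total = 3,038,400; weights = 0.2008, 0.2706, 0.1267, 0.1941, 0.2078.
The Eastern Region: 0.2008×25.89 + 0.2706×24.75 + 0.1267×22.79 + 0.1941×25.31 + 0.2078×19.39 = 23.7268 per 10,000.
The Lowland District: 0.2008×32.01 + 0.2706×22.93 + 0.1267×29.74 + 0.1941×24.53 + 0.2078×25.26 = 26.4085 per 10,000.
Difference = 23.7268 − 26.4085 = -2.6817.

-2.7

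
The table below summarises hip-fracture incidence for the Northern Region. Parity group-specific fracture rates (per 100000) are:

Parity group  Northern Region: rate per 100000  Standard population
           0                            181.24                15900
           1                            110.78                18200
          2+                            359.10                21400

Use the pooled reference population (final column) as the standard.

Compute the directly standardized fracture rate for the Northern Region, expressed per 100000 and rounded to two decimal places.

Standard total = 55500; weights = 0.2865, 0.3279, 0.3856.
Standardized rate: 0.2865×181.24 + 0.3279×110.78 + 0.3856×359.10 = 226.7145 per 100000.

226.71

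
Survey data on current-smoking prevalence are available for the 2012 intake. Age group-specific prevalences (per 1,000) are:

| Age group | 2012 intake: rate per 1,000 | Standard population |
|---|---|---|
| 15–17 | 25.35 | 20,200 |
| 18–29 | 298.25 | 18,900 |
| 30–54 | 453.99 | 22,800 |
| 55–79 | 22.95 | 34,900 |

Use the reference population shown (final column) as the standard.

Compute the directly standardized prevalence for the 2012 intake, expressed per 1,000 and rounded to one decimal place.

Standard total = 96,800; weights = 0.2087, 0.1952, 0.2355, 0.3605.
Standardized rate: 0.2087×25.35 + 0.1952×298.25 + 0.2355×453.99 + 0.3605×22.95 = 178.7285 per 1,000.

178.7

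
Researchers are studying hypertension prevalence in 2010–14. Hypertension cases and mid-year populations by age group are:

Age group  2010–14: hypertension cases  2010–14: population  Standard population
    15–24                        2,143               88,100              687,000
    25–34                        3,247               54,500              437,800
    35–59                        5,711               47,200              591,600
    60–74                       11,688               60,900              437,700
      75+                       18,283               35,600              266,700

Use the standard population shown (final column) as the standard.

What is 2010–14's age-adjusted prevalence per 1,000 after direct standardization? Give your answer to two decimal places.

Age-specific rates per 1,000 for 2010–14: 24.325, 59.578, 120.996, 191.921, 513.567.
Standard total = 2,420,800; weights = 0.2838, 0.1808, 0.2444, 0.1808, 0.1102.
Standardized rate: 0.2838×24.325 + 0.1808×59.578 + 0.2444×120.996 + 0.1808×191.921 + 0.1102×513.567 = 138.5276 per 1,000.

138.53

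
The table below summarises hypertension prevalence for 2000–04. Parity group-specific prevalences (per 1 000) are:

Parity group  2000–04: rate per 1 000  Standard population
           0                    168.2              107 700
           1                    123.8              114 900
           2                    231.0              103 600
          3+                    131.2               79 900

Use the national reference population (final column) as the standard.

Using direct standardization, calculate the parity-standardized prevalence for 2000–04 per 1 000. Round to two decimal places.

Standard total = 406 100; weights = 0.2652, 0.2829, 0.2551, 0.1967.
Standardized rate: 0.2652×168.2 + 0.2829×123.8 + 0.2551×231.0 + 0.1967×131.2 = 164.3788 per 1 000.

164.38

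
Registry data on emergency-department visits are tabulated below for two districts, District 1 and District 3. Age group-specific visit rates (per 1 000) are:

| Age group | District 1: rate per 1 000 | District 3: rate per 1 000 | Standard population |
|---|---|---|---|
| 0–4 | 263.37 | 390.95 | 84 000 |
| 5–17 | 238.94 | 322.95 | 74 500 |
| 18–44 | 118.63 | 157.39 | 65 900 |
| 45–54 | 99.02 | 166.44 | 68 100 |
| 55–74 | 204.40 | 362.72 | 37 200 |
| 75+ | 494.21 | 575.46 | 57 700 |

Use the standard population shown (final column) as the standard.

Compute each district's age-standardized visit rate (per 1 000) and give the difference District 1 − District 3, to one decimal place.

-89.6

Standard total = 387 400; weights = 0.2168, 0.1923, 0.1701, 0.1758, 0.0960, 0.1489.
District 1: 0.2168×263.37 + 0.1923×238.94 + 0.1701×118.63 + 0.1758×99.02 + 0.0960×204.40 + 0.1489×494.21 = 233.8789 per 1 000.
District 3: 0.2168×390.95 + 0.1923×322.95 + 0.1701×157.39 + 0.1758×166.44 + 0.0960×362.72 + 0.1489×575.46 = 323.4470 per 1 000.
Difference = 233.8789 − 323.4470 = -89.5681.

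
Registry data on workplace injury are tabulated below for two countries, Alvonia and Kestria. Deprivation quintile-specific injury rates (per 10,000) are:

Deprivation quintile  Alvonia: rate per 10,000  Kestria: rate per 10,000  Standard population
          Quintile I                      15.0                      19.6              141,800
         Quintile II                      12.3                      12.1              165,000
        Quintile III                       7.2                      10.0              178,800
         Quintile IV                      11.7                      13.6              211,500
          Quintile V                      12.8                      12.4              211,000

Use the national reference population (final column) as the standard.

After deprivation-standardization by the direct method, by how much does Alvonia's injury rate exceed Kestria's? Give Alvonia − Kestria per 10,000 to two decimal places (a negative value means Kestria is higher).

-1.58

Standard total = 908,100; weights = 0.1562, 0.1817, 0.1969, 0.2329, 0.2324.
Alvonia: 0.1562×15.0 + 0.1817×12.3 + 0.1969×7.2 + 0.2329×11.7 + 0.2324×12.8 = 11.6939 per 10,000.
Kestria: 0.1562×19.6 + 0.1817×12.1 + 0.1969×10.0 + 0.2329×13.6 + 0.2324×12.4 = 13.2767 per 10,000.
Difference = 11.6939 − 13.2767 = -1.5828.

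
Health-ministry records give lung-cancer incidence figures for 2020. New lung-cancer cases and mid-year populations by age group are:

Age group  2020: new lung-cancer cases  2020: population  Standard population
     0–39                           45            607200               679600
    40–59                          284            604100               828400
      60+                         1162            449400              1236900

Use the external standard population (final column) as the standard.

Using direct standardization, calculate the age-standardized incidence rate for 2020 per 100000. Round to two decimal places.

Age-specific rates per 100000 for 2020: 7.41, 47.01, 258.57.
Standard total = 2744900; weights = 0.2476, 0.3018, 0.4506.
Standardized rate: 0.2476×7.41 + 0.3018×47.01 + 0.4506×258.57 = 132.5377 per 100000.

132.54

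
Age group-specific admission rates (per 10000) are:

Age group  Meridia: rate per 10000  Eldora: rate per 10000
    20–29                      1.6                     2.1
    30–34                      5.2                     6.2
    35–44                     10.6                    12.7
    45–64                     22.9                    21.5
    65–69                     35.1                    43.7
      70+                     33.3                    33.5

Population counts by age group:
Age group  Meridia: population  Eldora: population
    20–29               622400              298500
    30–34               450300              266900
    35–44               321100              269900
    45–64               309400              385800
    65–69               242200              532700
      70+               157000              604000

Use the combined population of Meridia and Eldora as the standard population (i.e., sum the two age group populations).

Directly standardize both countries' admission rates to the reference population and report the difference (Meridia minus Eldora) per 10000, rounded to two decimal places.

Combined standard total = 4460200; weights = 0.2065, 0.1608, 0.1325, 0.1559, 0.1737, 0.1706.
Meridia: 0.2065×1.6 + 0.1608×5.2 + 0.1325×10.6 + 0.1559×22.9 + 0.1737×35.1 + 0.1706×33.3 = 17.9202 per 10000.
Eldora: 0.2065×2.1 + 0.1608×6.2 + 0.1325×12.7 + 0.1559×21.5 + 0.1737×43.7 + 0.1706×33.5 = 19.7726 per 10000.
Difference = 17.9202 − 19.7726 = -1.8523.

-1.85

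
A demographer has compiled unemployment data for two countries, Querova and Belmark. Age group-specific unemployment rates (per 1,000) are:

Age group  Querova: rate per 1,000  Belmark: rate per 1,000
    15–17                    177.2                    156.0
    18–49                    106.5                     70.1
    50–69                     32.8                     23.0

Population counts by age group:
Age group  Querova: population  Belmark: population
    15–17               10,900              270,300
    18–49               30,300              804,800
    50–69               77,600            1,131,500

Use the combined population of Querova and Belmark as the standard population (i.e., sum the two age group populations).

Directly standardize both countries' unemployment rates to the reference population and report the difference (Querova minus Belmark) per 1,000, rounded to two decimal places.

Combined standard total = 2,325,400; weights = 0.1209, 0.3591, 0.5200.
Querova: 0.1209×177.2 + 0.3591×106.5 + 0.5200×32.8 = 76.7289 per 1,000.
Belmark: 0.1209×156.0 + 0.3591×70.1 + 0.5200×23.0 = 55.9977 per 1,000.
Difference = 76.7289 − 55.9977 = 20.7312.

20.73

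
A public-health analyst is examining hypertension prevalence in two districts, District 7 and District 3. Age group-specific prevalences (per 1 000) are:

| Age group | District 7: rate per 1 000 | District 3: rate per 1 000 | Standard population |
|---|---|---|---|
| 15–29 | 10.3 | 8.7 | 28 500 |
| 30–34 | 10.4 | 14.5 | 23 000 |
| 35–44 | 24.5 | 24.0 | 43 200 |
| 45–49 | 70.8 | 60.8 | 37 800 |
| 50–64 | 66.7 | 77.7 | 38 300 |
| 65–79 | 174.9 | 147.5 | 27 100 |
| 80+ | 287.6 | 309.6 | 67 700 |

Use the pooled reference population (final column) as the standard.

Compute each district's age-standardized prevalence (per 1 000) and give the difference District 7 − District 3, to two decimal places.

-3.08

Standard total = 265 600; weights = 0.1073, 0.0866, 0.1627, 0.1423, 0.1442, 0.1020, 0.2549.
District 7: 0.1073×10.3 + 0.0866×10.4 + 0.1627×24.5 + 0.1423×70.8 + 0.1442×66.7 + 0.1020×174.9 + 0.2549×287.6 = 116.8385 per 1 000.
District 3: 0.1073×8.7 + 0.0866×14.5 + 0.1627×24.0 + 0.1423×60.8 + 0.1442×77.7 + 0.1020×147.5 + 0.2549×309.6 = 119.9155 per 1 000.
Difference = 116.8385 − 119.9155 = -3.0770.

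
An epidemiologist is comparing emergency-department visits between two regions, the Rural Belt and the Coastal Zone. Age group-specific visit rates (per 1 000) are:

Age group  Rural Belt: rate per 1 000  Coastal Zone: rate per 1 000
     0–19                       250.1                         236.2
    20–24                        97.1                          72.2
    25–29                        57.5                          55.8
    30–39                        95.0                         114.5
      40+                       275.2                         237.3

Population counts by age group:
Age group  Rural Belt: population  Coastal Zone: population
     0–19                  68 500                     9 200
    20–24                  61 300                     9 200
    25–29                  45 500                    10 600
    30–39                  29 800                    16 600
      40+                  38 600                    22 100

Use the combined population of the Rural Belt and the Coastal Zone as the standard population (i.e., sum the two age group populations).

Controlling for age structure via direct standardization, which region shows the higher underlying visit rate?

Combined standard total = 311 400; weights = 0.2495, 0.2264, 0.1802, 0.1490, 0.1949.
The Rural Belt: 0.2495×250.1 + 0.2264×97.1 + 0.1802×57.5 + 0.1490×95.0 + 0.1949×275.2 = 162.5456 per 1 000.
The Coastal Zone: 0.2495×236.2 + 0.2264×72.2 + 0.1802×55.8 + 0.1490×114.5 + 0.1949×237.3 = 148.6517 per 1 000.

Rural Belt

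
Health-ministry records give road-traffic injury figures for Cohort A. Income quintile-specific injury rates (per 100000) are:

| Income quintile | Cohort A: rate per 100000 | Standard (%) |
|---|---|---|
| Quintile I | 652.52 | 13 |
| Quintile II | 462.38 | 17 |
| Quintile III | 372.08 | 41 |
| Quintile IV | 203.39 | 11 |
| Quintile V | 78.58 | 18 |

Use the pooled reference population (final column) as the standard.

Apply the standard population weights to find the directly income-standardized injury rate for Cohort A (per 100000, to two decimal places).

Standard weights: 0.13, 0.17, 0.41, 0.11, 0.18.
Standardized rate: 0.1300×652.52 + 0.1700×462.38 + 0.4100×372.08 + 0.1100×203.39 + 0.1800×78.58 = 352.5023 per 100000.

352.50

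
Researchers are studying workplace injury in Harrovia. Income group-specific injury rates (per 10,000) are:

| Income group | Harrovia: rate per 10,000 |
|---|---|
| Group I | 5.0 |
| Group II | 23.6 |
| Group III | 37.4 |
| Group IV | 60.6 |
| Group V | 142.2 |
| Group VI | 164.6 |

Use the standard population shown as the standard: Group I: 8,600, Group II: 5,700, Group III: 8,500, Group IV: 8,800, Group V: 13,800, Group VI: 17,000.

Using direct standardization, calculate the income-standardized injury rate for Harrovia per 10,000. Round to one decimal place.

92.8

Standard total = 62,400; weights = 0.1378, 0.0913, 0.1362, 0.1410, 0.2212, 0.2724.
Standardized rate: 0.1378×5.0 + 0.0913×23.6 + 0.1362×37.4 + 0.1410×60.6 + 0.2212×142.2 + 0.2724×164.6 = 92.7766 per 10,000.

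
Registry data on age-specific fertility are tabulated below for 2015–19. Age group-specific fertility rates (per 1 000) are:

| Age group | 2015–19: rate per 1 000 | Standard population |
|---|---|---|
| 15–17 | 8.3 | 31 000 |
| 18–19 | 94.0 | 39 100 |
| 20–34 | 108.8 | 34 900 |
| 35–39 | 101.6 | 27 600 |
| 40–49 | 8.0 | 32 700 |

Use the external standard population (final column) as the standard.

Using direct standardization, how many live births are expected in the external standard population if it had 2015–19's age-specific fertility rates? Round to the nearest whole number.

10796

Expected live births = Σ (standard pop × age-specific rate ÷ 1 000)
= 31 000×8.3/1 000 + 39 100×94.0/1 000 + 34 900×108.8/1 000 + 27 600×101.6/1 000 + 32 700×8.0/1 000
= 257.30 + 3675.40 + 3797.12 + 2804.16 + 261.60 = 10795.58.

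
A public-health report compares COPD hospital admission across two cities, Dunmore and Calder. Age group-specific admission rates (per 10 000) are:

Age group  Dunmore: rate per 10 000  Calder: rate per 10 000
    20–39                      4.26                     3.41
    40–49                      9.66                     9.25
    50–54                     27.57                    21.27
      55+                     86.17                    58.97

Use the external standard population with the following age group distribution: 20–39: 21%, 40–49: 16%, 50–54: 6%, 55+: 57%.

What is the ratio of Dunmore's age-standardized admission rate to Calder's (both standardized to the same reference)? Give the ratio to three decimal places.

Standard weights: 0.21, 0.16, 0.06, 0.57.
Dunmore: 0.2100×4.26 + 0.1600×9.66 + 0.0600×27.57 + 0.5700×86.17 = 53.2113 per 10 000.
Calder: 0.2100×3.41 + 0.1600×9.25 + 0.0600×21.27 + 0.5700×58.97 = 37.0852 per 10 000.
Ratio = 53.2113 ÷ 37.0852 = 1.43484.

1.435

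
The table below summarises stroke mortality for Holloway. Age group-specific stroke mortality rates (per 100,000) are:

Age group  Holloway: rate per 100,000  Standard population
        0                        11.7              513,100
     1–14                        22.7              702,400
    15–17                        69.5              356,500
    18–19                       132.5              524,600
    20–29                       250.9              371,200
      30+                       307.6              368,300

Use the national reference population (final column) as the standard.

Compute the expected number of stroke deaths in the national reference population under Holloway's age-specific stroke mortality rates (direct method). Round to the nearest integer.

3227

Expected stroke deaths = Σ (standard pop × age-specific rate ÷ 100,000)
= 513,100×11.7/100,000 + 702,400×22.7/100,000 + 356,500×69.5/100,000 + 524,600×132.5/100,000 + 371,200×250.9/100,000 + 368,300×307.6/100,000
= 60.03 + 159.44 + 247.77 + 695.10 + 931.34 + 1132.89 = 3226.57.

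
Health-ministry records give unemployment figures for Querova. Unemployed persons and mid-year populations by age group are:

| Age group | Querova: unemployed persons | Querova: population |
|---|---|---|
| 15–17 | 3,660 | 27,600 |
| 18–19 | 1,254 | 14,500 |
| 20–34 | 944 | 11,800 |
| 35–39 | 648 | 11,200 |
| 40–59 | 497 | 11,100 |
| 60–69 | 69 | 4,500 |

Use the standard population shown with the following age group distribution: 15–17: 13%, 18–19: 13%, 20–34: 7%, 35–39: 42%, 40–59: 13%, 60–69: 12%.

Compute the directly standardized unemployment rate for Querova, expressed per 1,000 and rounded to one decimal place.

66.0

Age-specific rates per 1,000 for Querova: 132.609, 86.483, 80.000, 57.857, 44.775, 15.333.
Standard weights: 0.13, 0.13, 0.07, 0.42, 0.13, 0.12.
Standardized rate: 0.1300×132.609 + 0.1300×86.483 + 0.0700×80.000 + 0.4200×57.857 + 0.1300×44.775 + 0.1200×15.333 = 66.0426 per 1,000.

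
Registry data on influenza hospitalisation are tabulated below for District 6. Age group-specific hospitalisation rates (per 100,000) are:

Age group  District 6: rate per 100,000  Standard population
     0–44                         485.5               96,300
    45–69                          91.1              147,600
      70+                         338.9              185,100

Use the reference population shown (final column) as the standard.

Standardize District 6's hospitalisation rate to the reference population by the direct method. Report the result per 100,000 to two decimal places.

Standard total = 429,000; weights = 0.2245, 0.3441, 0.4315.
Standardized rate: 0.2245×485.5 + 0.3441×91.1 + 0.4315×338.9 = 286.5510 per 100,000.

286.55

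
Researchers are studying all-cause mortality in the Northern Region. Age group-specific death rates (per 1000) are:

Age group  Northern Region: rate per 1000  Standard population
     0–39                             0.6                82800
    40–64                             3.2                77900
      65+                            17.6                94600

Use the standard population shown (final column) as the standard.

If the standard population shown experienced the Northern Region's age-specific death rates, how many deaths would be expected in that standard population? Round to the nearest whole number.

Expected deaths = Σ (standard pop × age-specific rate ÷ 1000)
= 82800×0.6/1000 + 77900×3.2/1000 + 94600×17.6/1000
= 49.68 + 249.28 + 1664.96 = 1963.92.

1964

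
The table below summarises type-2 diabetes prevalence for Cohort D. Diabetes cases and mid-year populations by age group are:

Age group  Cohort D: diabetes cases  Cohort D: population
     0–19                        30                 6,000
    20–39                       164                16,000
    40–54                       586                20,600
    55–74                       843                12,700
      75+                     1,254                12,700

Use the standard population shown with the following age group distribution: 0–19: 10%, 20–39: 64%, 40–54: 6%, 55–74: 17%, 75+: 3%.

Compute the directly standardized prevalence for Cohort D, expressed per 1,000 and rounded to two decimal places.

23.01

Age-specific rates per 1,000 for Cohort D: 5.000, 10.250, 28.447, 66.378, 98.740.
Standard weights: 0.10, 0.64, 0.06, 0.17, 0.03.
Standardized rate: 0.1000×5.000 + 0.6400×10.250 + 0.0600×28.447 + 0.1700×66.378 + 0.0300×98.740 = 23.0133 per 1,000.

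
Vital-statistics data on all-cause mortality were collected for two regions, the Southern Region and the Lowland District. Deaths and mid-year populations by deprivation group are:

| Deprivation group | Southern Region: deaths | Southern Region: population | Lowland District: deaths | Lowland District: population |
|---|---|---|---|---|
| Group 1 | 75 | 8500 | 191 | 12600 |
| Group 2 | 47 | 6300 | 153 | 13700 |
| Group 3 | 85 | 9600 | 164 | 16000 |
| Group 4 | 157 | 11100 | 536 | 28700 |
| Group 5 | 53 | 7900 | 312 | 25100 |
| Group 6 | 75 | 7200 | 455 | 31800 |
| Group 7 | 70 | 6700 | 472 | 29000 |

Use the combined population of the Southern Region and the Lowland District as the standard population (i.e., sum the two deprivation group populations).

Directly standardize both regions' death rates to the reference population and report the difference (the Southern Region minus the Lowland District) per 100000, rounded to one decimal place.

Deprivation-specific rates per 100000 for the Southern Region: 882.35, 746.03, 885.42, 1414.41, 670.89, 1041.67, 1044.78.
For the Lowland District: 1515.87, 1116.79, 1025.00, 1867.60, 1243.03, 1430.82, 1627.59.
Combined standard total = 214200; weights = 0.0985, 0.0934, 0.1195, 0.1858, 0.1541, 0.1821, 0.1667.
The Southern Region: 0.0985×882.35 + 0.0934×746.03 + 0.1195×885.42 + 0.1858×1414.41 + 0.1541×670.89 + 0.1821×1041.67 + 0.1667×1044.78 = 992.3501 per 100000.
The Lowland District: 0.0985×1515.87 + 0.0934×1116.79 + 0.1195×1025.00 + 0.1858×1867.60 + 0.1541×1243.03 + 0.1821×1430.82 + 0.1667×1627.59 = 1446.3942 per 100000.
Difference = 992.3501 − 1446.3942 = -454.0441.

-454.0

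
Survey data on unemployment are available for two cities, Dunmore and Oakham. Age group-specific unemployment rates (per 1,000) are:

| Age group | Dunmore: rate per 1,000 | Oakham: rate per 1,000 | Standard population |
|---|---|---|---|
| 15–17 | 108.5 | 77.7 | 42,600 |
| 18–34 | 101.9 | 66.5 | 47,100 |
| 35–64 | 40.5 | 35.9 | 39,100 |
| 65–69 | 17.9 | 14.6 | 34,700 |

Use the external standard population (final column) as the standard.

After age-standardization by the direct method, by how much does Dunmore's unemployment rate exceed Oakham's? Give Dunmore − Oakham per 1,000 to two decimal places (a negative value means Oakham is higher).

20.02

Standard total = 163,500; weights = 0.2606, 0.2881, 0.2391, 0.2122.
Dunmore: 0.2606×108.5 + 0.2881×101.9 + 0.2391×40.5 + 0.2122×17.9 = 71.1087 per 1,000.
Oakham: 0.2606×77.7 + 0.2881×66.5 + 0.2391×35.9 + 0.2122×14.6 = 51.0855 per 1,000.
Difference = 71.1087 − 51.0855 = 20.0232.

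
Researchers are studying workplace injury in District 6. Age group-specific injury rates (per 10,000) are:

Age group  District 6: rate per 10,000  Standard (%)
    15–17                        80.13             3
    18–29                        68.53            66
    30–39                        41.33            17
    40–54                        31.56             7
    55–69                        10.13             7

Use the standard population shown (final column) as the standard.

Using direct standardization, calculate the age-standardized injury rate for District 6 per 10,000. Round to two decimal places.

57.58

Standard weights: 0.03, 0.66, 0.17, 0.07, 0.07.
Standardized rate: 0.0300×80.13 + 0.6600×68.53 + 0.1700×41.33 + 0.0700×31.56 + 0.0700×10.13 = 57.5781 per 10,000.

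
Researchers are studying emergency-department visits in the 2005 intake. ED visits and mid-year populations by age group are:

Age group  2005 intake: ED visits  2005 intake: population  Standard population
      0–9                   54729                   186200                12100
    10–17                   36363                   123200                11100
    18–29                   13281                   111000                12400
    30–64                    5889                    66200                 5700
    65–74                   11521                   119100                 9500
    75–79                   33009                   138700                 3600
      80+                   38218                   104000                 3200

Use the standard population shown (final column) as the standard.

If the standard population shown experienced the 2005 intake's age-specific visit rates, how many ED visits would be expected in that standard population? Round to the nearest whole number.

Age-specific rates per 1000 for the 2005 intake: 293.926, 295.154, 119.649, 88.958, 96.734, 237.988, 367.481.
Expected ED visits = Σ (standard pop × age-specific rate ÷ 1000)
= 12100×293.926/1000 + 11100×295.154/1000 + 12400×119.649/1000 + 5700×88.958/1000 + 9500×96.734/1000 + 3600×237.988/1000 + 3200×367.481/1000
= 3556.50 + 3276.21 + 1483.64 + 507.06 + 918.97 + 856.76 + 1175.94 = 11775.09.

11775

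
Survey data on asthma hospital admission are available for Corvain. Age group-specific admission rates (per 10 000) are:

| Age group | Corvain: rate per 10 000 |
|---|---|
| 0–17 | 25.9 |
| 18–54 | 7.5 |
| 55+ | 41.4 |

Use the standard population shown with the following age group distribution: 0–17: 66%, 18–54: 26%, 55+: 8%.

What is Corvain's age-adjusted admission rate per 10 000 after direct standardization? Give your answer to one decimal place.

Standard weights: 0.66, 0.26, 0.08.
Standardized rate: 0.6600×25.9 + 0.2600×7.5 + 0.0800×41.4 = 22.3560 per 10 000.

22.4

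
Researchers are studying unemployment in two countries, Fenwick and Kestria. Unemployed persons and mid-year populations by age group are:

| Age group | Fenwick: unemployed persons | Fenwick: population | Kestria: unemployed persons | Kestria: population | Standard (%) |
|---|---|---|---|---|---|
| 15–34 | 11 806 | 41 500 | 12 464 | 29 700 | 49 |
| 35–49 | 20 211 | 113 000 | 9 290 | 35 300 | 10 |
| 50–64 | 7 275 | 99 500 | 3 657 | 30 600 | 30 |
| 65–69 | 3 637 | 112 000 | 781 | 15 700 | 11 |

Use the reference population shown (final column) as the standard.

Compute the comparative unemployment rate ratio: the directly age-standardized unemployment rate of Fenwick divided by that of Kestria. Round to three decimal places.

0.669

Age-specific rates per 1 000 for Fenwick: 284.482, 178.858, 73.116, 32.473.
For Kestria: 419.663, 263.173, 119.510, 49.745.
Standard weights: 0.49, 0.10, 0.30, 0.11.
Fenwick: 0.4900×284.482 + 0.1000×178.858 + 0.3000×73.116 + 0.1100×32.473 = 182.7887 per 1 000.
Kestria: 0.4900×419.663 + 0.1000×263.173 + 0.3000×119.510 + 0.1100×49.745 = 273.2772 per 1 000.
Ratio = 182.7887 ÷ 273.2772 = 0.66888.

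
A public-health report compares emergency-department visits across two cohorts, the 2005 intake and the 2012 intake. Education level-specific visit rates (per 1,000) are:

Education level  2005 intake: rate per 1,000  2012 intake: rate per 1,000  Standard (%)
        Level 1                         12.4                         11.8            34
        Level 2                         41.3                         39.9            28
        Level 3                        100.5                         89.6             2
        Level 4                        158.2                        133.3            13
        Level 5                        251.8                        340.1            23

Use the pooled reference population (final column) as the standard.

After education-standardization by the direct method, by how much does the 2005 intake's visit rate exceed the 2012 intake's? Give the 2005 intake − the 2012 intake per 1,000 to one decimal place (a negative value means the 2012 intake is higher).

-16.3

Standard weights: 0.34, 0.28, 0.02, 0.13, 0.23.
The 2005 intake: 0.3400×12.4 + 0.2800×41.3 + 0.0200×100.5 + 0.1300×158.2 + 0.2300×251.8 = 96.2700 per 1,000.
The 2012 intake: 0.3400×11.8 + 0.2800×39.9 + 0.0200×89.6 + 0.1300×133.3 + 0.2300×340.1 = 112.5280 per 1,000.
Difference = 96.2700 − 112.5280 = -16.2580.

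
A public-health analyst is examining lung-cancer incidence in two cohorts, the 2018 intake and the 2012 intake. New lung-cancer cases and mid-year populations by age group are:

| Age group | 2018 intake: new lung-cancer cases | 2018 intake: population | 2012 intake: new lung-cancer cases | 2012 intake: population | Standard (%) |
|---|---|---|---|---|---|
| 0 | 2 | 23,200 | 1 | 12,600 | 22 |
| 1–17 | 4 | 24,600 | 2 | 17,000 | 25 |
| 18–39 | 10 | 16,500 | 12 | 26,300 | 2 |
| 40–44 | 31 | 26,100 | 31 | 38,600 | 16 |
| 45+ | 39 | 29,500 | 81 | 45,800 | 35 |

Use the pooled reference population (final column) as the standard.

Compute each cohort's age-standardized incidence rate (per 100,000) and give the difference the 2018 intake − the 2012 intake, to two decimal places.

Age-specific rates per 100,000 for the 2018 intake: 8.62, 16.26, 60.61, 118.77, 132.20.
For the 2012 intake: 7.94, 11.76, 45.63, 80.31, 176.86.
Standard weights: 0.22, 0.25, 0.02, 0.16, 0.35.
The 2018 intake: 0.2200×8.62 + 0.2500×16.26 + 0.0200×60.61 + 0.1600×118.77 + 0.3500×132.20 = 72.4487 per 100,000.
The 2012 intake: 0.2200×7.94 + 0.2500×11.76 + 0.0200×45.63 + 0.1600×80.31 + 0.3500×176.86 = 80.3491 per 100,000.
Difference = 72.4487 − 80.3491 = -7.9003.

-7.90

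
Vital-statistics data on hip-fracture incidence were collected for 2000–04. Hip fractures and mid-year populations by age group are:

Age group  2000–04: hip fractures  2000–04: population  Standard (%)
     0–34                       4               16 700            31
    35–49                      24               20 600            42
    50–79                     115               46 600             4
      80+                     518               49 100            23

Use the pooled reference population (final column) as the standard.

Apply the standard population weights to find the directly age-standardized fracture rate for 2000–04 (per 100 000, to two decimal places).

Age-specific rates per 100 000 for 2000–04: 23.95, 116.50, 246.78, 1054.99.
Standard weights: 0.31, 0.42, 0.04, 0.23.
Standardized rate: 0.3100×23.95 + 0.4200×116.50 + 0.0400×246.78 + 0.2300×1054.99 = 308.8761 per 100 000.

308.88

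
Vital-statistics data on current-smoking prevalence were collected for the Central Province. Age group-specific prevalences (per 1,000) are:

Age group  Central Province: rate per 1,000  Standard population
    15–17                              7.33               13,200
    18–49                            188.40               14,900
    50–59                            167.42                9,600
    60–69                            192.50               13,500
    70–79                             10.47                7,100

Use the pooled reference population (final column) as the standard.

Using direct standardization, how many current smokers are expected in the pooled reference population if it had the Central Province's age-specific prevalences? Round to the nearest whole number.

7184

Expected current smokers = Σ (standard pop × age-specific rate ÷ 1,000)
= 13,200×7.33/1,000 + 14,900×188.40/1,000 + 9,600×167.42/1,000 + 13,500×192.50/1,000 + 7,100×10.47/1,000
= 96.76 + 2807.16 + 1607.23 + 2598.75 + 74.34 = 7184.23.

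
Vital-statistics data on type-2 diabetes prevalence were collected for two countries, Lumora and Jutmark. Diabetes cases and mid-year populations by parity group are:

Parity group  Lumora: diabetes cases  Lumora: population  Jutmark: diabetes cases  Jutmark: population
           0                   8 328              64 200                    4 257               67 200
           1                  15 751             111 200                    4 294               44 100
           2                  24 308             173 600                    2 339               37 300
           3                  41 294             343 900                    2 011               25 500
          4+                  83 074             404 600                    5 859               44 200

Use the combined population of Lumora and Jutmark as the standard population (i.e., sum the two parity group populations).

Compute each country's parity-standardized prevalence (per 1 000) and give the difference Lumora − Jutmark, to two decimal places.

60.64

Parity-specific rates per 1 000 for Lumora: 129.720, 141.646, 140.023, 120.076, 205.324.
For Jutmark: 63.348, 97.370, 62.708, 78.863, 132.557.
Combined standard total = 1 315 800; weights = 0.0999, 0.1180, 0.1603, 0.2807, 0.3411.
Lumora: 0.0999×129.720 + 0.1180×141.646 + 0.1603×140.023 + 0.2807×120.076 + 0.3411×205.324 = 155.8587 per 1 000.
Jutmark: 0.0999×63.348 + 0.1180×97.370 + 0.1603×62.708 + 0.2807×78.863 + 0.3411×132.557 = 95.2225 per 1 000.
Difference = 155.8587 − 95.2225 = 60.6361.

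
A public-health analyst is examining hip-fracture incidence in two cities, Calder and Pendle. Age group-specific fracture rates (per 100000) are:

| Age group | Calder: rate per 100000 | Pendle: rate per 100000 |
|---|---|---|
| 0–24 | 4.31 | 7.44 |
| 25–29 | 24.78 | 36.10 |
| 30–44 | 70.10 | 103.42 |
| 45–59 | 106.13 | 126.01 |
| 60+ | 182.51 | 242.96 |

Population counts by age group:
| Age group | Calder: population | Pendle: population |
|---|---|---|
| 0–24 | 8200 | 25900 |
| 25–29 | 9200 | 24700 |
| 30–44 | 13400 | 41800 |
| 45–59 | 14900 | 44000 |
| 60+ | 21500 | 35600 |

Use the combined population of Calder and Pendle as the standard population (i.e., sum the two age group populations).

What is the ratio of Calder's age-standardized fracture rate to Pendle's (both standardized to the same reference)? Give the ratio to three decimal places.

0.756

Combined standard total = 239200; weights = 0.1426, 0.1417, 0.2308, 0.2462, 0.2387.
Calder: 0.1426×4.31 + 0.1417×24.78 + 0.2308×70.10 + 0.2462×106.13 + 0.2387×182.51 = 90.0038 per 100000.
Pendle: 0.1426×7.44 + 0.1417×36.10 + 0.2308×103.42 + 0.2462×126.01 + 0.2387×242.96 = 119.0689 per 100000.
Ratio = 90.0038 ÷ 119.0689 = 0.75590.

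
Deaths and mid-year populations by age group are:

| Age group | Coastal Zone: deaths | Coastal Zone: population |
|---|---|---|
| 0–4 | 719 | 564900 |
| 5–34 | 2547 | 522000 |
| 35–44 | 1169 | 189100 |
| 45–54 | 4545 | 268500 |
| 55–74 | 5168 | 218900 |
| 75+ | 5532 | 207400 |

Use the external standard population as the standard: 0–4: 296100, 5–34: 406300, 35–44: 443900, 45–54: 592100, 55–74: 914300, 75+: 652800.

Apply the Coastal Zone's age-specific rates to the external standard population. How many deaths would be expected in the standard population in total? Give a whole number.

Age-specific rates per 100000 for the Coastal Zone: 127.28, 487.93, 618.19, 1692.74, 2360.90, 2667.31.
Expected deaths = Σ (standard pop × age-specific rate ÷ 100000)
= 296100×127.28/100000 + 406300×487.93/100000 + 443900×618.19/100000 + 592100×1692.74/100000 + 914300×2360.90/100000 + 652800×2667.31/100000
= 376.87 + 1982.46 + 2744.15 + 10022.70 + 21585.67 + 17412.20 = 54124.05.

54124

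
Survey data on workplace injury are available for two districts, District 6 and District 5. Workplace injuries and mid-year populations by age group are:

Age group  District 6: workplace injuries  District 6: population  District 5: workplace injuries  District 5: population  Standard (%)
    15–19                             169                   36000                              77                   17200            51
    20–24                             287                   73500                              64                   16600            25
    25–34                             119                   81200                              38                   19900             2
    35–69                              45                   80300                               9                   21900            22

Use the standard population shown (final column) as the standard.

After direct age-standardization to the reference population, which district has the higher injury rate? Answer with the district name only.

Age-specific rates per 10000 for District 6: 46.94, 39.05, 14.66, 5.60.
For District 5: 44.77, 38.55, 19.10, 4.11.
Standard weights: 0.51, 0.25, 0.02, 0.22.
District 6: 0.5100×46.94 + 0.2500×39.05 + 0.0200×14.66 + 0.2200×5.60 = 35.2296 per 10000.
District 5: 0.5100×44.77 + 0.2500×38.55 + 0.0200×19.10 + 0.2200×4.11 = 33.7560 per 10000.
The crude rates (22.88 vs 24.87) would put District 5 higher, but that reflects its age composition; once standardized to a common age structure, District 6 has the higher underlying rate.

District 6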